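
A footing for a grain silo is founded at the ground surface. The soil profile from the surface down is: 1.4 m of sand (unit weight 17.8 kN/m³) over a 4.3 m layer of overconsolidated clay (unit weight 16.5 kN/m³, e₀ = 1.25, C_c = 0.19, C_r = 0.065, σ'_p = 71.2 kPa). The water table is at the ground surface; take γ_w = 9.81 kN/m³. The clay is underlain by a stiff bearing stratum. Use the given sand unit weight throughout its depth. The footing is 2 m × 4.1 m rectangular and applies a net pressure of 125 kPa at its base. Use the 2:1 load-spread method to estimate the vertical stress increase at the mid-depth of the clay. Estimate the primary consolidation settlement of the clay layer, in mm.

Mid-depth of clay below the ground surface: z = 1.4 + 4.3/2 = 3.55 m.
Total vertical stress at mid-clay: σ_v = 17.8×1.4 + 16.5×2.15 = 60.395 kPa.
Pore pressure: u = 9.81×(3.55 − 0) = 34.825 kPa.
Initial effective stress: σ'_0 = σ_v − u = 60.395 − 34.825 = 25.57 kPa.
Stress increase at mid-clay by the 2:1 spreading method:
Δσ = qBL/((B+z)(L+z)) = 125×2×4.1/((2+3.55)(4.1+3.55)) = 24.142 kPa
Final effective stress: σ'_f = 25.57 + 24.142 = 49.712 kPa.
σ'_f = 49.712 ≤ σ'_p = 71.2 kPa, so the clay remains overconsolidated and only the recompression index applies:
S_c = C_r·H/(1+e₀)·log₁₀(σ'_f/σ'_0) = 0.065×4.3/2.25×log₁₀(49.712/25.57)
    = 0.12422 × 0.28873 = 0.03587 m

S_c ≈ 35.9 mm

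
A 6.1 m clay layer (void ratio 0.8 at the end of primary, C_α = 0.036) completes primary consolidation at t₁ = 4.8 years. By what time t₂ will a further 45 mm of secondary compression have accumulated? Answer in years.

S_s = C_α·H/(1+e_p)·log₁₀(t₂/t₁) ⇒ log₁₀(t₂/t₁) = S_s·(1+e_p)/(C_α·H).
log₁₀(t₂/t₁) = 0.045 × (1+0.8) / (0.036×6.1) = 0.3689
t₂ = t₁ × 10^0.3689 = 4.8 × 2.338 = 11.22 years

t₂ ≈ 11.2 years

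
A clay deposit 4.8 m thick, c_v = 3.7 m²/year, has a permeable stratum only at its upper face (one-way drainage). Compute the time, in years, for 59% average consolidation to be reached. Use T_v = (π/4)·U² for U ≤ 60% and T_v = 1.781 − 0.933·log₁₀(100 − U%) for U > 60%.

Drainage path length: H_d = H = 4.8 m (single drainage).
U ≤ 60%: T_v = (π/4)·U² = (π/4)×0.59² = 0.2734.
t = T_v·H_d²/c_v = 0.2734×4.8²/3.7 = 1.702 years.

t ≈ 1.7 years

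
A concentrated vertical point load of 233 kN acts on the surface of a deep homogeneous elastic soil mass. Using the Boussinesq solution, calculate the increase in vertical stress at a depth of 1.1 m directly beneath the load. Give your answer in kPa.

Δσ_z ≈ 91.9 kPa

Boussinesq vertical stress below a point load on an elastic half-space:
Δσ_z = 3P/(2πz²) · [1 + (r/z)²]^(−5/2)
r/z = 0/1.1 = 0; [1+(r/z)²]^(−5/2) = 1.
Δσ_z = 3×233/(2π×1.1²) × 1 = 91.942 × 1 = 91.94 kPa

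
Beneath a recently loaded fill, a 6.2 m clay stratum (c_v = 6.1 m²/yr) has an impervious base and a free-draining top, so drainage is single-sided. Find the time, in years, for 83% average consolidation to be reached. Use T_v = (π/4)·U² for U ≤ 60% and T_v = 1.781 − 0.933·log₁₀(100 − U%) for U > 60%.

t ≈ 3.99 years

Drainage path length: H_d = H = 6.2 m (single drainage).
U > 60%: T_v = 1.781 − 0.933·log₁₀(100 − 83) = 0.63299.
t = T_v·H_d²/c_v = 0.63299×6.2²/6.1 = 3.989 years.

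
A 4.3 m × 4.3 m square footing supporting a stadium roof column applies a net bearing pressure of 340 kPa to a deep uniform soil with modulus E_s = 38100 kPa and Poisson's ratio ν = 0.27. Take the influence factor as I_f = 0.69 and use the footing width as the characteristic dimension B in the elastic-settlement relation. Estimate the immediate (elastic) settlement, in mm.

Immediate (elastic) settlement: S_e = q·B·(1−ν²)/E_s · I_f.
S_e = 340 × 4.3 × (1 − 0.27²) / 38100 × 0.69
    = 340 × 4.3 × 0.9271 / 38100 × 0.69
    = 0.02455 m = 24.55 mm

S_e ≈ 24.5 mm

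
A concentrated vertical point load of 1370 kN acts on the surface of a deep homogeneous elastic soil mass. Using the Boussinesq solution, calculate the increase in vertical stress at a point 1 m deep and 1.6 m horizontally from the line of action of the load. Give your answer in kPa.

Boussinesq vertical stress below a point load on an elastic half-space:
Δσ_z = 3P/(2πz²) · [1 + (r/z)²]^(−5/2)
r/z = 1.6/1 = 1.6; [1+(r/z)²]^(−5/2) = 0.041819.
Δσ_z = 3×1370/(2π×1²) × 0.041819 = 654.13 × 0.041819 = 27.36 kPa

Δσ_z ≈ 27.4 kPa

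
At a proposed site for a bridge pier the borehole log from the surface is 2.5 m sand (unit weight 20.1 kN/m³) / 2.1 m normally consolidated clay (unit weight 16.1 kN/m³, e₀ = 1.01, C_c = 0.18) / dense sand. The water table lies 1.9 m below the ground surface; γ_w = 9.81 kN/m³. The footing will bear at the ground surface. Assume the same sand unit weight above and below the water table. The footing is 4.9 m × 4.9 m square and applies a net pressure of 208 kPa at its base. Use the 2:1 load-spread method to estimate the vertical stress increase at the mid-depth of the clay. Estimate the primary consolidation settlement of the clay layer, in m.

S_c ≈ 0.0706 m

Mid-depth of clay below the ground surface: z = 2.5 + 2.1/2 = 3.55 m.
Total vertical stress at mid-clay: σ_v = 20.1×2.5 + 16.1×1.05 = 67.155 kPa.
Pore pressure: u = 9.81×(3.55 − 1.9) = 16.186 kPa.
Initial effective stress: σ'_0 = σ_v − u = 67.155 − 16.186 = 50.969 kPa.
Stress increase at mid-clay by the 2:1 spreading method:
Δσ = qBL/((B+z)(L+z)) = 208×4.9×4.9/((4.9+3.55)(4.9+3.55)) = 69.943 kPa
Final effective stress: σ'_f = σ'_0 + Δσ = 50.969 + 69.943 = 120.91 kPa.
Normally consolidated clay, so the full stress increment lies on the virgin compression line:
S_c = C_c·H/(1+e₀)·log₁₀(σ'_f/σ'_0) = 0.18×2.1/(1+1.01)×log₁₀(120.91/50.969)
    = 0.18806 × 0.37516 = 0.07055 m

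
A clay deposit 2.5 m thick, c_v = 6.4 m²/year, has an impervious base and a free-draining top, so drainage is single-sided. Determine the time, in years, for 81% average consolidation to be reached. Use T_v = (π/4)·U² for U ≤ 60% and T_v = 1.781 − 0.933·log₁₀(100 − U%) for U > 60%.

t ≈ 0.574 years

Drainage path length: H_d = H = 2.5 m (single drainage).
U > 60%: T_v = 1.781 − 0.933·log₁₀(100 − 81) = 0.58792.
t = T_v·H_d²/c_v = 0.58792×2.5²/6.4 = 0.5741 years.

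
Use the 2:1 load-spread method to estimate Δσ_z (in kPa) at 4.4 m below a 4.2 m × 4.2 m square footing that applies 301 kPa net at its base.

Δσ_z ≈ 71.8 kPa

By the 2:1 method the load spreads at 1 horizontal : 2 vertical, so at depth z the loaded area has grown by z in each plan dimension:
Δσ = qBL/((B+z)(L+z)) = 301×4.2×4.2/((4.2+4.4)(4.2+4.4)) = 71.791 kPa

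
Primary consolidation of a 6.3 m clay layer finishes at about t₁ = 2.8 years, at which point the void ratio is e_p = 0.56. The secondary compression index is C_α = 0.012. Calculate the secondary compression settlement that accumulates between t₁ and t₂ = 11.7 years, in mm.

Secondary compression: S_s = C_α·H/(1+e_p)·log₁₀(t₂/t₁)
S_s = 0.012×6.3/(1+0.56)×log₁₀(11.7/2.8)
    = 0.04846 × 0.621 = 0.0301 m

S_s ≈ 30.1 mm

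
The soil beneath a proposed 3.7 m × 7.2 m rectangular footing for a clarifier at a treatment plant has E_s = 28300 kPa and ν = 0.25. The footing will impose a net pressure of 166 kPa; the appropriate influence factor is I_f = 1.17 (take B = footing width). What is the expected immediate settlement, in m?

Immediate (elastic) settlement: S_e = q·B·(1−ν²)/E_s · I_f.
S_e = 166 × 3.7 × (1 − 0.25²) / 28300 × 1.17
    = 166 × 3.7 × 0.9375 / 28300 × 1.17
    = 0.02381 m

S_e ≈ 0.0238 m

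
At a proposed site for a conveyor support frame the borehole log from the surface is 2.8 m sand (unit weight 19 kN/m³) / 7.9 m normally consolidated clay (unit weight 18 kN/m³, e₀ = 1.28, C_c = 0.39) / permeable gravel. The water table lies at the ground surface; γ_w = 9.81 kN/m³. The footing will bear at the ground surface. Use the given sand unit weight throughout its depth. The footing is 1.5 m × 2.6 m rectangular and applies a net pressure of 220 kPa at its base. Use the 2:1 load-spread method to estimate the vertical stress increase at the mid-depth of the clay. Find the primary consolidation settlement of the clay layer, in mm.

Mid-depth of clay below the ground surface: z = 2.8 + 7.9/2 = 6.75 m.
Total vertical stress at mid-clay: σ_v = 19×2.8 + 18×3.95 = 124.3 kPa.
Pore pressure: u = 9.81×(6.75 − 0) = 66.218 kPa.
Initial effective stress: σ'_0 = σ_v − u = 124.3 − 66.218 = 58.082 kPa.
Stress increase at mid-clay by the 2:1 spreading method:
Δσ = qBL/((B+z)(L+z)) = 220×1.5×2.6/((1.5+6.75)(2.6+6.75)) = 11.123 kPa
Final effective stress: σ'_f = σ'_0 + Δσ = 58.082 + 11.123 = 69.205 kPa.
Normally consolidated clay, so the full stress increment lies on the virgin compression line:
S_c = C_c·H/(1+e₀)·log₁₀(σ'_f/σ'_0) = 0.39×7.9/(1+1.28)×log₁₀(69.205/58.082)
    = 1.3513 × 0.076096 = 0.1028 m

S_c ≈ 103 mm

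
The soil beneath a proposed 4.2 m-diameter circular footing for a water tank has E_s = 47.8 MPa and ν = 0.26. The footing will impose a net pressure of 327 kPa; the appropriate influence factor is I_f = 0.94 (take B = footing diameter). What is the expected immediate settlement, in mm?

S_e ≈ 25.2 mm

Immediate (elastic) settlement: S_e = q·B·(1−ν²)/E_s · I_f.
E_s = 47.8 MPa = 47800 kPa.
S_e = 327 × 4.2 × (1 − 0.26²) / 47800 × 0.94
    = 327 × 4.2 × 0.9324 / 47800 × 0.94
    = 0.02518 m = 25.18 mm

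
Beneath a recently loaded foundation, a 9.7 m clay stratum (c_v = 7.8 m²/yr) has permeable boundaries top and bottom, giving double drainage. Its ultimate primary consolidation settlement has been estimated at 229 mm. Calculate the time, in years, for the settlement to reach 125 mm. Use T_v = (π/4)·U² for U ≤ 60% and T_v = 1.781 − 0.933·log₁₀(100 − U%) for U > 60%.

Drainage path length: H_d = H/2 = 4.85 m (double drainage).
U = S(t)/S_ult = 125/229 = 0.5459.
U ≤ 60%: T_v = (π/4)·U² = (π/4)×0.54585² = 0.23401.
t = T_v·H_d²/c_v = 0.23401×4.85²/7.8 = 0.7057 years.

t ≈ 0.706 years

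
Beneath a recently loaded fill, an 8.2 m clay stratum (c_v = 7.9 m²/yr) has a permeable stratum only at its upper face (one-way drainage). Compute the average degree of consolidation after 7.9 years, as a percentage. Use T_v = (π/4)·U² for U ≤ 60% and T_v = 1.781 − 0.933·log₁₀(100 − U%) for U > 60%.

U ≈ 91.8 %

Drainage path length: H_d = H = 8.2 m (single drainage).
T_v = c_v·t/H_d² = 7.9×7.9/8.2² = 0.92817.
T_v = 0.92817 corresponds to the U > 60% branch:
U = 1 − 10^((1.781 − T_v)/0.933)/100 = 0.918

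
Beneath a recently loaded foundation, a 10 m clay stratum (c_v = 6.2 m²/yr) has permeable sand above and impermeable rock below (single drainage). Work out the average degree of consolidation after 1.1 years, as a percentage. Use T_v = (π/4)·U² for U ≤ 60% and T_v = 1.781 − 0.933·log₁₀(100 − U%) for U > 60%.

Drainage path length: H_d = H = 10 m (single drainage).
T_v = c_v·t/H_d² = 6.2×1.1/10² = 0.0682.
T_v = 0.0682 corresponds to the U ≤ 60% branch:
U = √(4T_v/π) = 0.2947

U ≈ 29.5 %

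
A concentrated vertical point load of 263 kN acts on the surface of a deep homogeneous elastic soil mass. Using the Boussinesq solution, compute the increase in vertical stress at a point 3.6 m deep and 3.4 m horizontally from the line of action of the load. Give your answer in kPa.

Δσ_z ≈ 1.97 kPa

Boussinesq vertical stress below a point load on an elastic half-space:
Δσ_z = 3P/(2πz²) · [1 + (r/z)²]^(−5/2)
r/z = 3.4/3.6 = 0.94444; [1+(r/z)²]^(−5/2) = 0.2031.
Δσ_z = 3×263/(2π×3.6²) × 0.2031 = 9.6893 × 0.2031 = 1.968 kPa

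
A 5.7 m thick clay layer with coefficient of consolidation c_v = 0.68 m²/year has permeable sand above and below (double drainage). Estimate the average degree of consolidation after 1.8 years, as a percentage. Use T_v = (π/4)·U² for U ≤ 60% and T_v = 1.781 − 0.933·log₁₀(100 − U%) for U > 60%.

U ≈ 43.8 %

Drainage path length: H_d = H/2 = 2.85 m (double drainage).
T_v = c_v·t/H_d² = 0.68×1.8/2.85² = 0.15069.
T_v = 0.15069 corresponds to the U ≤ 60% branch:
U = √(4T_v/π) = 0.438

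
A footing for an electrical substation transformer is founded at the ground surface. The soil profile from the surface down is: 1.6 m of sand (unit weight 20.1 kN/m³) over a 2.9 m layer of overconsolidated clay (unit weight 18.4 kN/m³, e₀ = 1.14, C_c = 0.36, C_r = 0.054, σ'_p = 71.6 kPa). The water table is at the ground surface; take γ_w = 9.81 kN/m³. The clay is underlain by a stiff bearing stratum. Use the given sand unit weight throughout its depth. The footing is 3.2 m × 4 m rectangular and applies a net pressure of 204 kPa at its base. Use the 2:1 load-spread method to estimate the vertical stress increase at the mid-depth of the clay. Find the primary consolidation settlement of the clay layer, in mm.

S_c ≈ 72.9 mm

Mid-depth of clay below the ground surface: z = 1.6 + 2.9/2 = 3.05 m.
Total vertical stress at mid-clay: σ_v = 20.1×1.6 + 18.4×1.45 = 58.84 kPa.
Pore pressure: u = 9.81×(3.05 − 0) = 29.921 kPa.
Initial effective stress: σ'_0 = σ_v − u = 58.84 − 29.921 = 28.919 kPa.
Stress increase at mid-clay by the 2:1 spreading method:
Δσ = qBL/((B+z)(L+z)) = 204×3.2×4/((3.2+3.05)(4+3.05)) = 59.261 kPa
Final effective stress: σ'_f = 28.919 + 59.261 = 88.18 kPa.
σ'_f = 88.18 > σ'_p = 71.6 kPa, so the stress path crosses the preconsolidation pressure — recompression up to σ'_p, then virgin compression beyond:
S_c = H/(1+e₀)·[C_r·log₁₀(σ'_p/σ'_0) + C_c·log₁₀(σ'_f/σ'_p)]
    = 2.9/2.14 × [0.054×log₁₀(71.6/28.919) + 0.36×log₁₀(88.18/71.6)]
    = 1.3551 × [0.021261 + 0.032565] = 0.07294 m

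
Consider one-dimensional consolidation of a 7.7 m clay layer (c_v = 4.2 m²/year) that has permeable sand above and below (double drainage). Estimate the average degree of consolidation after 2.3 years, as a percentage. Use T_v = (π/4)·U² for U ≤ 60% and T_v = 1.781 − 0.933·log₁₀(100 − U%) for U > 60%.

U ≈ 83.8 %

Drainage path length: H_d = H/2 = 3.85 m (double drainage).
T_v = c_v·t/H_d² = 4.2×2.3/3.85² = 0.65171.
T_v = 0.65171 corresponds to the U > 60% branch:
U = 1 − 10^((1.781 − T_v)/0.933)/100 = 0.8377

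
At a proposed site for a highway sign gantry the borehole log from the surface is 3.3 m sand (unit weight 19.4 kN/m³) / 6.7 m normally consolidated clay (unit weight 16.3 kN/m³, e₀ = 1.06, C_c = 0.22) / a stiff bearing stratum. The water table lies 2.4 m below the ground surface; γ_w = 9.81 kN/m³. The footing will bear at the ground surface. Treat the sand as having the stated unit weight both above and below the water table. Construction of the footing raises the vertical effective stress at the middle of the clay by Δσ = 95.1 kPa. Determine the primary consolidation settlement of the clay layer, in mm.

Mid-depth of clay below the ground surface: z = 3.3 + 6.7/2 = 6.65 m.
Total vertical stress at mid-clay: σ_v = 19.4×3.3 + 16.3×3.35 = 118.62 kPa.
Pore pressure: u = 9.81×(6.65 − 2.4) = 41.693 kPa.
Initial effective stress: σ'_0 = σ_v − u = 118.62 − 41.693 = 76.927 kPa.
Final effective stress: σ'_f = σ'_0 + Δσ = 76.927 + 95.1 = 172.03 kPa.
Normally consolidated clay, so the full stress increment lies on the virgin compression line:
S_c = C_c·H/(1+e₀)·log₁₀(σ'_f/σ'_0) = 0.22×6.7/(1+1.06)×log₁₀(172.03/76.927)
    = 0.71553 × 0.34953 = 0.2501 m

S_c ≈ 250 mm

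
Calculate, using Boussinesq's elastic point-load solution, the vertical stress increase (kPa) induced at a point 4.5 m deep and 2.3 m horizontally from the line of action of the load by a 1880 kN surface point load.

Δσ_z ≈ 24.8 kPa

Boussinesq vertical stress below a point load on an elastic half-space:
Δσ_z = 3P/(2πz²) · [1 + (r/z)²]^(−5/2)
r/z = 2.3/4.5 = 0.51111; [1+(r/z)²]^(−5/2) = 0.55977.
Δσ_z = 3×1880/(2π×4.5²) × 0.55977 = 44.328 × 0.55977 = 24.81 kPa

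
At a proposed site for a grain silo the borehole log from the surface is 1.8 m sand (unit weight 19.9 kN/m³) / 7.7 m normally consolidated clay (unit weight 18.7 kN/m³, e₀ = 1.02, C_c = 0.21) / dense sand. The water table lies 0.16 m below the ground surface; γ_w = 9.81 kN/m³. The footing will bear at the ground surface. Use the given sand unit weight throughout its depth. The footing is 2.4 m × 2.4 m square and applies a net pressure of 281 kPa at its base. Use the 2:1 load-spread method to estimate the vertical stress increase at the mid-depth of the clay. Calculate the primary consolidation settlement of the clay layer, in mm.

S_c ≈ 132 mm

Mid-depth of clay below the ground surface: z = 1.8 + 7.7/2 = 5.65 m.
Total vertical stress at mid-clay: σ_v = 19.9×1.8 + 18.7×3.85 = 107.81 kPa.
Pore pressure: u = 9.81×(5.65 − 0.16) = 53.857 kPa.
Initial effective stress: σ'_0 = σ_v − u = 107.81 − 53.857 = 53.953 kPa.
Stress increase at mid-clay by the 2:1 spreading method:
Δσ = qBL/((B+z)(L+z)) = 281×2.4×2.4/((2.4+5.65)(2.4+5.65)) = 24.977 kPa
Final effective stress: σ'_f = σ'_0 + Δσ = 53.953 + 24.977 = 78.93 kPa.
Normally consolidated clay, so the full stress increment lies on the virgin compression line:
S_c = C_c·H/(1+e₀)·log₁₀(σ'_f/σ'_0) = 0.21×7.7/(1+1.02)×log₁₀(78.93/53.953)
    = 0.8005 × 0.16523 = 0.1323 m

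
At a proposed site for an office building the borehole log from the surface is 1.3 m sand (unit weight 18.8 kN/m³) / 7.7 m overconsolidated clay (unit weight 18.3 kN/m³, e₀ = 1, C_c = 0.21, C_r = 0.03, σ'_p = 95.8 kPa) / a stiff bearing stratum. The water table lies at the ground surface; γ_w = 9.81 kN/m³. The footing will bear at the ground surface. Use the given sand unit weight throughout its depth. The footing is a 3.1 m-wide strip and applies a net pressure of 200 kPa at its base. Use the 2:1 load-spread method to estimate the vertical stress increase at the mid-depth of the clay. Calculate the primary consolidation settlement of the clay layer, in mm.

Mid-depth of clay below the ground surface: z = 1.3 + 7.7/2 = 5.15 m.
Total vertical stress at mid-clay: σ_v = 18.8×1.3 + 18.3×3.85 = 94.895 kPa.
Pore pressure: u = 9.81×(5.15 − 0) = 50.522 kPa.
Initial effective stress: σ'_0 = σ_v − u = 94.895 − 50.522 = 44.373 kPa.
Stress increase at mid-clay by the 2:1 spreading method:
Δσ = qB/(B+z) = 200×3.1/(3.1+5.15) = 75.152 kPa
Final effective stress: σ'_f = 44.373 + 75.152 = 119.53 kPa.
σ'_f = 119.53 > σ'_p = 95.8 kPa, so the stress path crosses the preconsolidation pressure — recompression up to σ'_p, then virgin compression beyond:
S_c = H/(1+e₀)·[C_r·log₁₀(σ'_p/σ'_0) + C_c·log₁₀(σ'_f/σ'_p)]
    = 7.7/2 × [0.03×log₁₀(95.8/44.373) + 0.21×log₁₀(119.53/95.8)]
    = 3.85 × [0.010027 + 0.020183] = 0.1163 m

S_c ≈ 116 mm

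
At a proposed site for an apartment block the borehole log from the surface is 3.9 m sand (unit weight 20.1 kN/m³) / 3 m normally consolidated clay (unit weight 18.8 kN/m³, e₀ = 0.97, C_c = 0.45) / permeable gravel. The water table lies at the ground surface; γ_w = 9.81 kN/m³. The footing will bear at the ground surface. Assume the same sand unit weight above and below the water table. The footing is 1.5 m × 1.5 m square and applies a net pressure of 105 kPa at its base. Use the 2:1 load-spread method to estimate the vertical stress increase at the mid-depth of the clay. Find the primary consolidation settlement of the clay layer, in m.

Mid-depth of clay below the ground surface: z = 3.9 + 3/2 = 5.4 m.
Total vertical stress at mid-clay: σ_v = 20.1×3.9 + 18.8×1.5 = 106.59 kPa.
Pore pressure: u = 9.81×(5.4 − 0) = 52.974 kPa.
Initial effective stress: σ'_0 = σ_v − u = 106.59 − 52.974 = 53.616 kPa.
Stress increase at mid-clay by the 2:1 spreading method:
Δσ = qBL/((B+z)(L+z)) = 105×1.5×1.5/((1.5+5.4)(1.5+5.4)) = 4.9622 kPa
Final effective stress: σ'_f = σ'_0 + Δσ = 53.616 + 4.9622 = 58.578 kPa.
Normally consolidated clay, so the full stress increment lies on the virgin compression line:
S_c = C_c·H/(1+e₀)·log₁₀(σ'_f/σ'_0) = 0.45×3/(1+0.97)×log₁₀(58.578/53.616)
    = 0.68528 × 0.03844 = 0.02634 m

S_c ≈ 0.0263 m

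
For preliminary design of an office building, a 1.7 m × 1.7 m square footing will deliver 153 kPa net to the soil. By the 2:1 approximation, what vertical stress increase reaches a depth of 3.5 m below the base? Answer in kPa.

By the 2:1 method the load spreads at 1 horizontal : 2 vertical, so at depth z the loaded area has grown by z in each plan dimension:
Δσ = qBL/((B+z)(L+z)) = 153×1.7×1.7/((1.7+3.5)(1.7+3.5)) = 16.352 kPa

Δσ_z ≈ 16.4 kPa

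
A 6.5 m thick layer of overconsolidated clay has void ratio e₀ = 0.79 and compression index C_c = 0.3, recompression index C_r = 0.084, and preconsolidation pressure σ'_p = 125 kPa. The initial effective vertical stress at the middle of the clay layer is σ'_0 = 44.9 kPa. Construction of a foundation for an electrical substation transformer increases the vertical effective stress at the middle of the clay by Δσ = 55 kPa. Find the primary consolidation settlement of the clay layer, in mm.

S_c ≈ 106 mm

Final effective stress: σ'_f = 44.9 + 55 = 99.9 kPa.
σ'_f = 99.9 ≤ σ'_p = 125 kPa, so the clay remains overconsolidated and only the recompression index applies:
S_c = C_r·H/(1+e₀)·log₁₀(σ'_f/σ'_0) = 0.084×6.5/1.79×log₁₀(99.9/44.9)
    = 0.30503 × 0.34732 = 0.1059 m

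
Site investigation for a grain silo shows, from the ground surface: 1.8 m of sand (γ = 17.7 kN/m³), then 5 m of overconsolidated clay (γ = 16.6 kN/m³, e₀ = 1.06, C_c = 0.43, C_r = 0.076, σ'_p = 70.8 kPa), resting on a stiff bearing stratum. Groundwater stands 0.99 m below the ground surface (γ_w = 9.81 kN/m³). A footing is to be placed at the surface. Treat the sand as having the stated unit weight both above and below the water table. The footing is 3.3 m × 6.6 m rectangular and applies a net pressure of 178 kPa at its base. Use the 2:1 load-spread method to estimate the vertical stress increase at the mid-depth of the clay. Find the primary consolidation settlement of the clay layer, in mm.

Mid-depth of clay below the ground surface: z = 1.8 + 5/2 = 4.3 m.
Total vertical stress at mid-clay: σ_v = 17.7×1.8 + 16.6×2.5 = 73.36 kPa.
Pore pressure: u = 9.81×(4.3 − 0.99) = 32.471 kPa.
Initial effective stress: σ'_0 = σ_v − u = 73.36 − 32.471 = 40.889 kPa.
Stress increase at mid-clay by the 2:1 spreading method:
Δσ = qBL/((B+z)(L+z)) = 178×3.3×6.6/((3.3+4.3)(6.6+4.3)) = 46.799 kPa
Final effective stress: σ'_f = 40.889 + 46.799 = 87.688 kPa.
σ'_f = 87.688 > σ'_p = 70.8 kPa, so the stress path crosses the preconsolidation pressure — recompression up to σ'_p, then virgin compression beyond:
S_c = H/(1+e₀)·[C_r·log₁₀(σ'_p/σ'_0) + C_c·log₁₀(σ'_f/σ'_p)]
    = 5/2.06 × [0.076×log₁₀(70.8/40.889) + 0.43×log₁₀(87.688/70.8)]
    = 2.4272 × [0.01812 + 0.03995] = 0.1409 m

S_c ≈ 141 mm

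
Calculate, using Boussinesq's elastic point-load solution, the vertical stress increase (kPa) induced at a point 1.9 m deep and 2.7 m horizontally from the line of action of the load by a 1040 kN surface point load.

Δσ_z ≈ 8.68 kPa

Boussinesq vertical stress below a point load on an elastic half-space:
Δσ_z = 3P/(2πz²) · [1 + (r/z)²]^(−5/2)
r/z = 2.7/1.9 = 1.4211; [1+(r/z)²]^(−5/2) = 0.063125.
Δσ_z = 3×1040/(2π×1.9²) × 0.063125 = 137.55 × 0.063125 = 8.683 kPa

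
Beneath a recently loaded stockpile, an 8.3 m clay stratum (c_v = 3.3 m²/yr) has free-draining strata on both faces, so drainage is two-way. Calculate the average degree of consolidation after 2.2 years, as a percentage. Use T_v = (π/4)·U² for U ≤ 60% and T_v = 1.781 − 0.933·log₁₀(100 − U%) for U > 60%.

U ≈ 71.4 %

Drainage path length: H_d = H/2 = 4.15 m (double drainage).
T_v = c_v·t/H_d² = 3.3×2.2/4.15² = 0.42154.
T_v = 0.42154 corresponds to the U > 60% branch:
U = 1 − 10^((1.781 − T_v)/0.933)/100 = 0.7135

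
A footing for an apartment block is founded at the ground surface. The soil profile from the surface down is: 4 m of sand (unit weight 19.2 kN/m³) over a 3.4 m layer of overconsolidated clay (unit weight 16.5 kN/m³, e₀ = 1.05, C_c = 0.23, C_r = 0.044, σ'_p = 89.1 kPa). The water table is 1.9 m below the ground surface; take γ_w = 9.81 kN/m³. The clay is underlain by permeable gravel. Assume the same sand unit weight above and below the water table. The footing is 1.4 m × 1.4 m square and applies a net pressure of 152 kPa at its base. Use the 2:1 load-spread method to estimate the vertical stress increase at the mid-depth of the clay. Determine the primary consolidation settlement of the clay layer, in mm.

Mid-depth of clay below the ground surface: z = 4 + 3.4/2 = 5.7 m.
Total vertical stress at mid-clay: σ_v = 19.2×4 + 16.5×1.7 = 104.85 kPa.
Pore pressure: u = 9.81×(5.7 − 1.9) = 37.278 kPa.
Initial effective stress: σ'_0 = σ_v − u = 104.85 − 37.278 = 67.572 kPa.
Stress increase at mid-clay by the 2:1 spreading method:
Δσ = qBL/((B+z)(L+z)) = 152×1.4×1.4/((1.4+5.7)(1.4+5.7)) = 5.9099 kPa
Final effective stress: σ'_f = 67.572 + 5.9099 = 73.482 kPa.
σ'_f = 73.482 ≤ σ'_p = 89.1 kPa, so the clay remains overconsolidated and only the recompression index applies:
S_c = C_r·H/(1+e₀)·log₁₀(σ'_f/σ'_0) = 0.044×3.4/2.05×log₁₀(73.482/67.572)
    = 0.072974 × 0.036414 = 0.002657 m

S_c ≈ 2.66 mm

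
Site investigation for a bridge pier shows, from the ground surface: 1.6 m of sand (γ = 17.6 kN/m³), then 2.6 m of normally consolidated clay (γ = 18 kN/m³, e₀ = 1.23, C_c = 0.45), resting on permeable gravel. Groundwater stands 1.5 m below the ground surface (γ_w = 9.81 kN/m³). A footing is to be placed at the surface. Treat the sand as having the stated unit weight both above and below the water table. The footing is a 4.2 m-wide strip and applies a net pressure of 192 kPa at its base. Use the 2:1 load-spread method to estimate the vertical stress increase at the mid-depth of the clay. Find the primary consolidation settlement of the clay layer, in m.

Mid-depth of clay below the ground surface: z = 1.6 + 2.6/2 = 2.9 m.
Total vertical stress at mid-clay: σ_v = 17.6×1.6 + 18×1.3 = 51.56 kPa.
Pore pressure: u = 9.81×(2.9 − 1.5) = 13.734 kPa.
Initial effective stress: σ'_0 = σ_v − u = 51.56 − 13.734 = 37.826 kPa.
Stress increase at mid-clay by the 2:1 spreading method:
Δσ = qB/(B+z) = 192×4.2/(4.2+2.9) = 113.58 kPa
Final effective stress: σ'_f = σ'_0 + Δσ = 37.826 + 113.58 = 151.41 kPa.
Normally consolidated clay, so the full stress increment lies on the virgin compression line:
S_c = C_c·H/(1+e₀)·log₁₀(σ'_f/σ'_0) = 0.45×2.6/(1+1.23)×log₁₀(151.41/37.826)
    = 0.52466 × 0.60236 = 0.316 m

S_c ≈ 0.316 m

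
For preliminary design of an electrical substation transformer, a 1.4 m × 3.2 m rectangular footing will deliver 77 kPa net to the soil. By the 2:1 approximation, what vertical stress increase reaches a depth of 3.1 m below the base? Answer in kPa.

By the 2:1 method the load spreads at 1 horizontal : 2 vertical, so at depth z the loaded area has grown by z in each plan dimension:
Δσ = qBL/((B+z)(L+z)) = 77×1.4×3.2/((1.4+3.1)(3.2+3.1)) = 12.168 kPa

Δσ_z ≈ 12.2 kPa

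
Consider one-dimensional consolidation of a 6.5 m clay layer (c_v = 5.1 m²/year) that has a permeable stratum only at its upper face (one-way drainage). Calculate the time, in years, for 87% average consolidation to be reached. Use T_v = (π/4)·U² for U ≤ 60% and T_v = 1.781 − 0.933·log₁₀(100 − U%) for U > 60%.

t ≈ 6.14 years

Drainage path length: H_d = H = 6.5 m (single drainage).
U > 60%: T_v = 1.781 − 0.933·log₁₀(100 − 87) = 0.74169.
t = T_v·H_d²/c_v = 0.74169×6.5²/5.1 = 6.144 years.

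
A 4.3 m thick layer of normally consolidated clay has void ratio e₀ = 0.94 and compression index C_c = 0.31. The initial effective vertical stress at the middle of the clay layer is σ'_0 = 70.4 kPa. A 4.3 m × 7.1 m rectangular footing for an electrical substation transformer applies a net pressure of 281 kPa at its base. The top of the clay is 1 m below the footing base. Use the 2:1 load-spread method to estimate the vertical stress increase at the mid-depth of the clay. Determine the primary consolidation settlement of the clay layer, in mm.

S_c ≈ 285 mm

Mid-depth of clay below the footing base: z = 1 + 4.3/2 = 3.15 m.
Stress increase at mid-clay by the 2:1 spreading method:
Δσ = qBL/((B+z)(L+z)) = 281×4.3×7.1/((4.3+3.15)(7.1+3.15)) = 112.34 kPa
Final effective stress: σ'_f = σ'_0 + Δσ = 70.4 + 112.34 = 182.74 kPa.
Normally consolidated clay, so the full stress increment lies on the virgin compression line:
S_c = C_c·H/(1+e₀)·log₁₀(σ'_f/σ'_0) = 0.31×4.3/(1+0.94)×log₁₀(182.74/70.4)
    = 0.68711 × 0.41426 = 0.2846 m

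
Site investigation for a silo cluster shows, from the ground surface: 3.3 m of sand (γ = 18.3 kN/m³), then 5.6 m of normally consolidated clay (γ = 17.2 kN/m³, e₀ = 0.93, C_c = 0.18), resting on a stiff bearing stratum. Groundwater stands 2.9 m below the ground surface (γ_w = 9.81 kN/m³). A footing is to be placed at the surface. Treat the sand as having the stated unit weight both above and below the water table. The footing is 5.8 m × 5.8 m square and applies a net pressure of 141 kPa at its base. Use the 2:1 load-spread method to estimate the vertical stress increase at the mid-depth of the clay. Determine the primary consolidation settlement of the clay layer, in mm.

S_c ≈ 81.8 mm

Mid-depth of clay below the ground surface: z = 3.3 + 5.6/2 = 6.1 m.
Total vertical stress at mid-clay: σ_v = 18.3×3.3 + 17.2×2.8 = 108.55 kPa.
Pore pressure: u = 9.81×(6.1 − 2.9) = 31.392 kPa.
Initial effective stress: σ'_0 = σ_v − u = 108.55 − 31.392 = 77.158 kPa.
Stress increase at mid-clay by the 2:1 spreading method:
Δσ = qBL/((B+z)(L+z)) = 141×5.8×5.8/((5.8+6.1)(5.8+6.1)) = 33.495 kPa
Final effective stress: σ'_f = σ'_0 + Δσ = 77.158 + 33.495 = 110.65 kPa.
Normally consolidated clay, so the full stress increment lies on the virgin compression line:
S_c = C_c·H/(1+e₀)·log₁₀(σ'_f/σ'_0) = 0.18×5.6/(1+0.93)×log₁₀(110.65/77.158)
    = 0.52228 × 0.15657 = 0.08177 m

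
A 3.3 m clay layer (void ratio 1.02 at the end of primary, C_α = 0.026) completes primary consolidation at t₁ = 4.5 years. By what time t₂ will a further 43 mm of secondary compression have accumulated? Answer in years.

t₂ ≈ 46.3 years

S_s = C_α·H/(1+e_p)·log₁₀(t₂/t₁) ⇒ log₁₀(t₂/t₁) = S_s·(1+e_p)/(C_α·H).
log₁₀(t₂/t₁) = 0.043 × (1+1.02) / (0.026×3.3) = 1.012
t₂ = t₁ × 10^1.012 = 4.5 × 10.29 = 46.3 years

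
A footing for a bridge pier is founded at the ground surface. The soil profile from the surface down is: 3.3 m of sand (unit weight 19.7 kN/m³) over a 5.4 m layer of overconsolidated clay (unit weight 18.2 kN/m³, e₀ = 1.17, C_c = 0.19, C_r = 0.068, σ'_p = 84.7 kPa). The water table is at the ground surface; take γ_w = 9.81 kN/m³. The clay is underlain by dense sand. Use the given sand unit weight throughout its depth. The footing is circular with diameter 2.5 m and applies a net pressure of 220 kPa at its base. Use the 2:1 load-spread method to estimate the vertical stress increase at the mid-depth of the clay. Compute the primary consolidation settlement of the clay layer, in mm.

S_c ≈ 21.7 mm

Mid-depth of clay below the ground surface: z = 3.3 + 5.4/2 = 6 m.
Total vertical stress at mid-clay: σ_v = 19.7×3.3 + 18.2×2.7 = 114.15 kPa.
Pore pressure: u = 9.81×(6 − 0) = 58.86 kPa.
Initial effective stress: σ'_0 = σ_v − u = 114.15 − 58.86 = 55.29 kPa.
Stress increase at mid-clay by the 2:1 spreading method:
Δσ ≈ qD²/(D+z)² = 220×2.5²/(2.5+6)² = 19.031 kPa
Final effective stress: σ'_f = 55.29 + 19.031 = 74.321 kPa.
σ'_f = 74.321 ≤ σ'_p = 84.7 kPa, so the clay remains overconsolidated and only the recompression index applies:
S_c = C_r·H/(1+e₀)·log₁₀(σ'_f/σ'_0) = 0.068×5.4/2.17×log₁₀(74.321/55.29)
    = 0.16922 × 0.12846 = 0.02174 m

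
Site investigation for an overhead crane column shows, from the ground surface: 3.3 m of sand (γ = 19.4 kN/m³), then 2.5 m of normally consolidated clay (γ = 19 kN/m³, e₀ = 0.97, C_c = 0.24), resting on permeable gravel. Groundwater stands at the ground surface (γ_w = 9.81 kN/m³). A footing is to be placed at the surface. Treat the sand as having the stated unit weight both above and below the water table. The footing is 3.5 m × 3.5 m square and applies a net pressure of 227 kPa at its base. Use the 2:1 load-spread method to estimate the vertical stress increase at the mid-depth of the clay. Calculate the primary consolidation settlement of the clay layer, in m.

S_c ≈ 0.0913 m

Mid-depth of clay below the ground surface: z = 3.3 + 2.5/2 = 4.55 m.
Total vertical stress at mid-clay: σ_v = 19.4×3.3 + 19×1.25 = 87.77 kPa.
Pore pressure: u = 9.81×(4.55 − 0) = 44.636 kPa.
Initial effective stress: σ'_0 = σ_v − u = 87.77 − 44.636 = 43.134 kPa.
Stress increase at mid-clay by the 2:1 spreading method:
Δσ = qBL/((B+z)(L+z)) = 227×3.5×3.5/((3.5+4.55)(3.5+4.55)) = 42.911 kPa
Final effective stress: σ'_f = σ'_0 + Δσ = 43.134 + 42.911 = 86.045 kPa.
Normally consolidated clay, so the full stress increment lies on the virgin compression line:
S_c = C_c·H/(1+e₀)·log₁₀(σ'_f/σ'_0) = 0.24×2.5/(1+0.97)×log₁₀(86.045/43.134)
    = 0.30457 × 0.29991 = 0.09134 m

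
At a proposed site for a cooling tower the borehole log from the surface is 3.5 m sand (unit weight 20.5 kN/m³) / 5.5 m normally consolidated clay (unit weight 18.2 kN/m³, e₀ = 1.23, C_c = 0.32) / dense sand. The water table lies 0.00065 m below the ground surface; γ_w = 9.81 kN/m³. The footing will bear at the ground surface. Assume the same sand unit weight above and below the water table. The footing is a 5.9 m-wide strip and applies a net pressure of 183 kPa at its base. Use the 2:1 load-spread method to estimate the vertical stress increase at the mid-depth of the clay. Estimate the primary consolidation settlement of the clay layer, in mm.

Mid-depth of clay below the ground surface: z = 3.5 + 5.5/2 = 6.25 m.
Total vertical stress at mid-clay: σ_v = 20.5×3.5 + 18.2×2.75 = 121.8 kPa.
Pore pressure: u = 9.81×(6.25 − 0.00065) = 61.303 kPa.
Initial effective stress: σ'_0 = σ_v − u = 121.8 − 61.303 = 60.497 kPa.
Stress increase at mid-clay by the 2:1 spreading method:
Δσ = qB/(B+z) = 183×5.9/(5.9+6.25) = 88.864 kPa
Final effective stress: σ'_f = σ'_0 + Δσ = 60.497 + 88.864 = 149.36 kPa.
Normally consolidated clay, so the full stress increment lies on the virgin compression line:
S_c = C_c·H/(1+e₀)·log₁₀(σ'_f/σ'_0) = 0.32×5.5/(1+1.23)×log₁₀(149.36/60.497)
    = 0.78924 × 0.3925 = 0.3098 m

S_c ≈ 310 mm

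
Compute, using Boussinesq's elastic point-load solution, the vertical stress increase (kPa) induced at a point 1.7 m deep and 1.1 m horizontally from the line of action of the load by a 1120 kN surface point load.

Δσ_z ≈ 77.2 kPa

Boussinesq vertical stress below a point load on an elastic half-space:
Δσ_z = 3P/(2πz²) · [1 + (r/z)²]^(−5/2)
r/z = 1.1/1.7 = 0.64706; [1+(r/z)²]^(−5/2) = 0.41714.
Δσ_z = 3×1120/(2π×1.7²) × 0.41714 = 185.04 × 0.41714 = 77.19 kPa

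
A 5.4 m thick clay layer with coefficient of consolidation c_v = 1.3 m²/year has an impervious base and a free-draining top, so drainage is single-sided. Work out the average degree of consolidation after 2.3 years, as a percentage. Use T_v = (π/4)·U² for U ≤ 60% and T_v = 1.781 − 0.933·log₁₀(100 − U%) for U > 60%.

U ≈ 36.1 %

Drainage path length: H_d = H = 5.4 m (single drainage).
T_v = c_v·t/H_d² = 1.3×2.3/5.4² = 0.10254.
T_v = 0.10254 corresponds to the U ≤ 60% branch:
U = √(4T_v/π) = 0.3613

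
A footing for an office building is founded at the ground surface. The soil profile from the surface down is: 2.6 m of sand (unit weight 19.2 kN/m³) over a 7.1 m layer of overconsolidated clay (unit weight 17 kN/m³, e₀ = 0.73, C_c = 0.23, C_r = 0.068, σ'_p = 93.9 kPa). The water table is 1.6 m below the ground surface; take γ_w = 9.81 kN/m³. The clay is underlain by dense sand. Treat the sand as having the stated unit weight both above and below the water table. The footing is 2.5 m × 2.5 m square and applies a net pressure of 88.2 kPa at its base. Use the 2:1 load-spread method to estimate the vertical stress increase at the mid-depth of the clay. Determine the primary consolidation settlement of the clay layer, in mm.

S_c ≈ 12.9 mm

Mid-depth of clay below the ground surface: z = 2.6 + 7.1/2 = 6.15 m.
Total vertical stress at mid-clay: σ_v = 19.2×2.6 + 17×3.55 = 110.27 kPa.
Pore pressure: u = 9.81×(6.15 − 1.6) = 44.636 kPa.
Initial effective stress: σ'_0 = σ_v − u = 110.27 − 44.636 = 65.634 kPa.
Stress increase at mid-clay by the 2:1 spreading method:
Δσ = qBL/((B+z)(L+z)) = 88.2×2.5×2.5/((2.5+6.15)(2.5+6.15)) = 7.3674 kPa
Final effective stress: σ'_f = 65.634 + 7.3674 = 73.001 kPa.
σ'_f = 73.001 ≤ σ'_p = 93.9 kPa, so the clay remains overconsolidated and only the recompression index applies:
S_c = C_r·H/(1+e₀)·log₁₀(σ'_f/σ'_0) = 0.068×7.1/1.73×log₁₀(73.001/65.634)
    = 0.27907 × 0.0462 = 0.01289 m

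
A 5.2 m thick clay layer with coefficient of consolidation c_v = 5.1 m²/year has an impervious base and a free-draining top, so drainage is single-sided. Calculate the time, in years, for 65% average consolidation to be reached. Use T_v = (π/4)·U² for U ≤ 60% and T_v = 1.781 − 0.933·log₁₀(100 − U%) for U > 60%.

Drainage path length: H_d = H = 5.2 m (single drainage).
U > 60%: T_v = 1.781 − 0.933·log₁₀(100 − 65) = 0.34038.
t = T_v·H_d²/c_v = 0.34038×5.2²/5.1 = 1.805 years.

t ≈ 1.8 years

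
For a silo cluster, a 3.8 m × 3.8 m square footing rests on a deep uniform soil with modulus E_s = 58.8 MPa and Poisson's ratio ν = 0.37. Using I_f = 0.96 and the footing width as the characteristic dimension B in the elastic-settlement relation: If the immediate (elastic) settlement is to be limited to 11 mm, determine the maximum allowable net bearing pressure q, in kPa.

q ≈ 205 kPa

E_s = 58.8 MPa = 58800 kPa.
S_e = q·B·(1−ν²)/E_s · I_f  ⇒  q = S_e·E_s / (B·(1−ν²)·I_f).
q = 0.011 × 58800 / (3.8 × 0.8631 × 0.96) = 205.4 kPa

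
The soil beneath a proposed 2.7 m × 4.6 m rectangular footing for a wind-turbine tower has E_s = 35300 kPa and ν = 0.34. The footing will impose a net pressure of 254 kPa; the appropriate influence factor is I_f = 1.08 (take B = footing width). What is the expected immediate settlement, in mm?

Immediate (elastic) settlement: S_e = q·B·(1−ν²)/E_s · I_f.
S_e = 254 × 2.7 × (1 − 0.34²) / 35300 × 1.08
    = 254 × 2.7 × 0.8844 / 35300 × 1.08
    = 0.01856 m = 18.56 mm

S_e ≈ 18.6 mm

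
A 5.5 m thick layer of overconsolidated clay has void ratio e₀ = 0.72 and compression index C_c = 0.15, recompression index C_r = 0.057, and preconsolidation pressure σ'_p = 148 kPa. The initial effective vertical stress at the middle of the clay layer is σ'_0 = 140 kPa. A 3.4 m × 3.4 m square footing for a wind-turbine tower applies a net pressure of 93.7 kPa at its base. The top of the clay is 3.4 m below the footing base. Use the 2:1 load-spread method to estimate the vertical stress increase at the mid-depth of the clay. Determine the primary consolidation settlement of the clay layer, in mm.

S_c ≈ 9.79 mm

Mid-depth of clay below the footing base: z = 3.4 + 5.5/2 = 6.15 m.
Stress increase at mid-clay by the 2:1 spreading method:
Δσ = qBL/((B+z)(L+z)) = 93.7×3.4×3.4/((3.4+6.15)(3.4+6.15)) = 11.877 kPa
Final effective stress: σ'_f = 140 + 11.877 = 151.88 kPa.
σ'_f = 151.88 > σ'_p = 148 kPa, so the stress path crosses the preconsolidation pressure — recompression up to σ'_p, then virgin compression beyond:
S_c = H/(1+e₀)·[C_r·log₁₀(σ'_p/σ'_0) + C_c·log₁₀(σ'_f/σ'_p)]
    = 5.5/1.72 × [0.057×log₁₀(148/140) + 0.15×log₁₀(151.88/148)]
    = 3.1977 × [0.0013756 + 0.0016858] = 0.009789 m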